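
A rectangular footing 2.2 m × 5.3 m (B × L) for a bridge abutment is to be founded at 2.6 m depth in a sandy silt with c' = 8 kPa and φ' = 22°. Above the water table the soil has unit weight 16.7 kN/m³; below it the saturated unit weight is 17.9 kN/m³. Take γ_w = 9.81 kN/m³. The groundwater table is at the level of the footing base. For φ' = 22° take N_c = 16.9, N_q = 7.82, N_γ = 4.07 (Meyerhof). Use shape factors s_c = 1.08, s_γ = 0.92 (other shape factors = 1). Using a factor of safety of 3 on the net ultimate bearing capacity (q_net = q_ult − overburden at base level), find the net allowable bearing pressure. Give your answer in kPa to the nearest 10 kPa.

Effective surcharge at the founding depth q = γ·D_f = 16.7 × 2.6 = 43.42 kPa.
The water table coincides with the base, so in the self-weight term γ → γ' = 8.09 kN/m³.
q_ult = c·N_c·s_c + q·N_q + 0.5·γ·B·N_γ·s_γ
     = 8 × 16.9 × 1.08 + 43.42 × 7.82 + 0.5 × 8.09 × 2.2 × 4.07 × 0.92
     = 146.02 + 339.54 + 33.321 = 518.88 kPa.
q_net = 518.88 − 43.42 = 475.46 kPa.
q_all(net) = 475.46 / 3 = 158.49 kPa.

q_all(net) ≈ 160 kPa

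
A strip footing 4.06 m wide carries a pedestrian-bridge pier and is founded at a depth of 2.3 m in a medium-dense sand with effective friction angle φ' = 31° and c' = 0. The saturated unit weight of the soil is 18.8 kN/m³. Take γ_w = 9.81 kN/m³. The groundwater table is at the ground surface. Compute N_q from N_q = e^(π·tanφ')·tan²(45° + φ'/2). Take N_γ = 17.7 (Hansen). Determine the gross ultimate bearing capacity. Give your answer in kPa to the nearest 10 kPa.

tan31° = 0.6009, so N_q = e^(π×0.6009)·tan²(60.5°) = 6.604 × 3.124 = 20.63.
Water table at ground surface, so effective unit weight γ' = 18.8 − 9.81 = 8.99 kN/m³ is used throughout; overburden q = 8.99 × 2.3 = 20.677 kPa; the same γ' applies in the ½γBN_γ term.
Surcharge term q·N_q = 20.677 × 20.631 = 426.58 kPa; self-weight term 0.5·γ·B·N_γ = 0.5 × 8.99 × 4.06 × 17.7 = 323.02 kPa.
q_ult = 426.58 + 323.02 = 749.6 kPa.

q_ult ≈ 750 kPa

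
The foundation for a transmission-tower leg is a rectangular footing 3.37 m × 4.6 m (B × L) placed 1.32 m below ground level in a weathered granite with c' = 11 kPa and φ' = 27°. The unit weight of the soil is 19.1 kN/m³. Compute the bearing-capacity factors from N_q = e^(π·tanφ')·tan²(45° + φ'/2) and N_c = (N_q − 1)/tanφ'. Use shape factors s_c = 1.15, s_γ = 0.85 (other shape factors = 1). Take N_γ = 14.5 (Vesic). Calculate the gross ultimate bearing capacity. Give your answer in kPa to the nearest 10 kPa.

q_ult ≈ 1030 kPa

tan27° = 0.5095, so N_q = e^(π×0.5095)·tan²(58.5°) = 4.957 × 2.663 = 13.2.
N_c = (13.2 − 1)/tan27° = 23.94.
q = γ·D_f = 19.1 × 1.32 = 25.212 kPa.
c·N_c·s_c = 11 × 23.942 × 1.15 = 302.87 kPa
q·N_q = 25.212 × 13.199 = 332.78 kPa
0.5·γ·B·N_γ·s_γ = 0.5 × 19.1 × 3.37 × 14.5 × 0.85 = 396.66 kPa
q_ult = 302.87 + 332.78 + 396.66 = 1032.3 kPa.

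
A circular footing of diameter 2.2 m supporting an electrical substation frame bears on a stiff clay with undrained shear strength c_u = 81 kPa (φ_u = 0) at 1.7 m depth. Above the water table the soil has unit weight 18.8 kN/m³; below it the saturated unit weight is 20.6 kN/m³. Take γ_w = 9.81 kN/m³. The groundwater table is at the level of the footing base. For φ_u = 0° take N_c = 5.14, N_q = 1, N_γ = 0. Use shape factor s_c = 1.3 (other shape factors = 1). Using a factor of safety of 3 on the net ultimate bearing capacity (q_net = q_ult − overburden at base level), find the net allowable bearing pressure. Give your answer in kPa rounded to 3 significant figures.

Effective surcharge at the founding depth q = γ·D_f = 18.8 × 1.7 = 31.96 kPa.
q_ult = c·N_c·s_c + q·N_q
     = 81 × 5.14 × 1.3 + 31.96 × 1
     = 541.24 + 31.96 = 573.2 kPa.
q_net = 573.2 − 31.96 = 541.24 kPa.
q_all(net) = 541.24 / 3 = 180.41 kPa.

q_all(net) ≈ 180 kPa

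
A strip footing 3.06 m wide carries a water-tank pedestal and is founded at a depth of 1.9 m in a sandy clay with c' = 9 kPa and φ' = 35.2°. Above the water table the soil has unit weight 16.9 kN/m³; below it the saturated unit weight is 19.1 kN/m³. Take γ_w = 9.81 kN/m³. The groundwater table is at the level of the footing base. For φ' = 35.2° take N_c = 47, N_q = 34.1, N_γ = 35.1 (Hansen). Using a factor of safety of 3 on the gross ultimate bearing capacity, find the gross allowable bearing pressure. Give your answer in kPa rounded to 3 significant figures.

q_all ≈ 672 kPa

q = γ·D_f = 16.9 × 1.9 = 32.11 kPa.
For the ½γBN_γ term take γ' = 19.1 − 9.81 = 9.29 kN/m³ (soil below base is submerged).
c·N_c = 9 × 47 = 423 kPa
q·N_q = 32.11 × 34.1 = 1095 kPa
0.5·γ·B·N_γ = 0.5 × 9.29 × 3.06 × 35.1 = 498.9 kPa
q_ult = 423 + 1095 + 498.9 = 2016.9 kPa.
q_all = 2016.9 / 3 = 672.28 kPa.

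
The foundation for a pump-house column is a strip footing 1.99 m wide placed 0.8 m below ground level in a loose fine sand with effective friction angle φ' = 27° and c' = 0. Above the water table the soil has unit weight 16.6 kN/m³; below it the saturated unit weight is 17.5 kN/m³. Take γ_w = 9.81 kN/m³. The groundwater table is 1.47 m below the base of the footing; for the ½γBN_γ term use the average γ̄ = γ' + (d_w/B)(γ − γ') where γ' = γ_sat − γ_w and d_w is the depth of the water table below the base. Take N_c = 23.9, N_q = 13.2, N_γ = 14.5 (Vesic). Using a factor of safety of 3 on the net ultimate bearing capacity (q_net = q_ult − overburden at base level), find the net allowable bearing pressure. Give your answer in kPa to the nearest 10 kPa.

q_all(net) ≈ 120 kPa

q = γ·D_f = 16.6 × 0.8 = 13.28 kPa.
γ' = 7.69 kN/m³; averaging over the depth B below the base, γ̄ = γ' + (d_w/B)(γ − γ') = 14.272 kN/m³.
q·N_q = 13.28 × 13.2 = 175.3 kPa
0.5·γ·B·N_γ = 0.5 × 14.272 × 1.99 × 14.5 = 205.91 kPa
q_ult = 175.3 + 205.91 = 381.2 kPa.
q_net = 381.2 − 13.28 = 367.92 kPa.
q_all(net) = 367.92 / 3 = 122.64 kPa.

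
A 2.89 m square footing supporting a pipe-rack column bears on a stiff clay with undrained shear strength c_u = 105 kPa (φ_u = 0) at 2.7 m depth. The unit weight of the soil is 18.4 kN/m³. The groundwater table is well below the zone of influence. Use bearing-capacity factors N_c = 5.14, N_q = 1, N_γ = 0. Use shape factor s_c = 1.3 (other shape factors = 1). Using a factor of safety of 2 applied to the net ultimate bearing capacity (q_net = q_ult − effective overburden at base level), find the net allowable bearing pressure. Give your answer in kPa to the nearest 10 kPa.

q = γ·D_f = 18.4 × 2.7 = 49.68 kPa.
c·N_c·s_c = 105 × 5.14 × 1.3 = 701.61 kPa
q·N_q = 49.68 × 1 = 49.68 kPa
q_ult = 701.61 + 49.68 = 751.29 kPa.
Net ultimate: q_net = 751.29 − 49.68 = 701.61 kPa.
q_all(net) = 701.61 / 2 = 350.8 kPa.

q_all(net) ≈ 350 kPa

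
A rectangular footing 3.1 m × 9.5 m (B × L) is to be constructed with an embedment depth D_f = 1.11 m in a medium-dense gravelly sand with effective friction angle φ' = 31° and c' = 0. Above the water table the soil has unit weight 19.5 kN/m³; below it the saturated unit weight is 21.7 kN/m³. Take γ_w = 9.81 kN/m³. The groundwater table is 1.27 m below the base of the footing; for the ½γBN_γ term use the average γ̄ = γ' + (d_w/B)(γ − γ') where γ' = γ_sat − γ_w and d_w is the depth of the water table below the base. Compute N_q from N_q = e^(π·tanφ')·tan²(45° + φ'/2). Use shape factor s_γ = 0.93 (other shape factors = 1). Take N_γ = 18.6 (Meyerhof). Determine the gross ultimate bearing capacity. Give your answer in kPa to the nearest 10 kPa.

tan31° = 0.6009, so N_q = e^(π×0.6009)·tan²(60.5°) = 6.604 × 3.124 = 20.63.
Effective surcharge at the founding depth q = γ·D_f = 19.5 × 1.11 = 21.645 kPa.
With d_w = 1.27 m < B, γ̄ = 11.89 + (1.27/3.1) × (19.5 − 11.89) = 15.008 kN/m³.
q_ult = q·N_q + 0.5·γ·B·N_γ·s_γ
     = 21.645 × 20.631 + 0.5 × 15.008 × 3.1 × 18.6 × 0.93
     = 446.55 + 402.38 = 848.94 kPa.

q_ult ≈ 850 kPa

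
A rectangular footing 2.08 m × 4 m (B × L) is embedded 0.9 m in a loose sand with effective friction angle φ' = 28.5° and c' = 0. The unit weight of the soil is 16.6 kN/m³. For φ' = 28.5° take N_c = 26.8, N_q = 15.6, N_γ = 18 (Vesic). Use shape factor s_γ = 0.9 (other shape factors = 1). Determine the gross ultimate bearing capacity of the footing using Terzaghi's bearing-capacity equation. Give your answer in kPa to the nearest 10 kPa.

q_ult ≈ 510 kPa

Effective surcharge at the founding depth q = γ·D_f = 16.6 × 0.9 = 14.94 kPa.
q_ult = q·N_q + 0.5·γ·B·N_γ·s_γ
     = 14.94 × 15.6 + 0.5 × 16.6 × 2.08 × 18 × 0.9
     = 233.06 + 279.68 = 512.74 kPa.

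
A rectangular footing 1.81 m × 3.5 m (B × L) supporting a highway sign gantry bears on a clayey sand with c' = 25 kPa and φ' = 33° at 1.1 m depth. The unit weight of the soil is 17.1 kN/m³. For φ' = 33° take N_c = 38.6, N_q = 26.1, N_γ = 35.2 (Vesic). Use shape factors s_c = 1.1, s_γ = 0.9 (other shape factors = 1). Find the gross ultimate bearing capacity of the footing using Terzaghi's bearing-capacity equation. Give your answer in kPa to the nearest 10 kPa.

q = γ·D_f = 17.1 × 1.1 = 18.81 kPa.
c·N_c·s_c = 25 × 38.6 × 1.1 = 1061.5 kPa
q·N_q = 18.81 × 26.1 = 490.94 kPa
0.5·γ·B·N_γ·s_γ = 0.5 × 17.1 × 1.81 × 35.2 × 0.9 = 490.26 kPa
q_ult = 1061.5 + 490.94 + 490.26 = 2042.7 kPa.

q_ult ≈ 2040 kPa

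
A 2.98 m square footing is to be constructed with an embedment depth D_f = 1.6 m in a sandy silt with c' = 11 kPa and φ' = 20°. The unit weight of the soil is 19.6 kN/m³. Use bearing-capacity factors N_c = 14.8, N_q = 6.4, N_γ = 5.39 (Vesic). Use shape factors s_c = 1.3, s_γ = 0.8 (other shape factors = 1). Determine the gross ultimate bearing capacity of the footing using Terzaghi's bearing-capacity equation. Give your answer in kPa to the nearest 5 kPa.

Effective surcharge at the founding depth q = γ·D_f = 19.6 × 1.6 = 31.36 kPa.
q_ult = c·N_c·s_c + q·N_q + 0.5·γ·B·N_γ·s_γ
     = 11 × 14.8 × 1.3 + 31.36 × 6.4 + 0.5 × 19.6 × 2.98 × 5.39 × 0.8
     = 211.64 + 200.7 + 125.93 = 538.27 kPa.

q_ult ≈ 540 kPa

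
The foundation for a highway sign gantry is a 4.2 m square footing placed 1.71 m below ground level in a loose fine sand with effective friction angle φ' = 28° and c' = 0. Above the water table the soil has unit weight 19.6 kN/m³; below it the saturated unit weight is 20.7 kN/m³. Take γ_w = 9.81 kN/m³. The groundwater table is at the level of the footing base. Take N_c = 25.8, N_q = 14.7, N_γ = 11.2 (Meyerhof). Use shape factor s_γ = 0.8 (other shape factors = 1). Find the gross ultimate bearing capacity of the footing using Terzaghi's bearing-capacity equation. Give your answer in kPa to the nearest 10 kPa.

q_ult ≈ 700 kPa

Overburden at base level: q = 19.6 × 1.71 = 33.516 kPa.
Below the base the soil is submerged, so the ½γBN_γ term uses γ' = 20.7 − 9.81 = 10.89 kN/m³.
Surcharge term q·N_q = 33.516 × 14.7 = 492.69 kPa; self-weight term 0.5·γ·B·N_γ·s_γ = 0.5 × 10.89 × 4.2 × 11.2 × 0.8 = 204.91 kPa.
q_ult = 492.69 + 204.91 = 697.59 kPa.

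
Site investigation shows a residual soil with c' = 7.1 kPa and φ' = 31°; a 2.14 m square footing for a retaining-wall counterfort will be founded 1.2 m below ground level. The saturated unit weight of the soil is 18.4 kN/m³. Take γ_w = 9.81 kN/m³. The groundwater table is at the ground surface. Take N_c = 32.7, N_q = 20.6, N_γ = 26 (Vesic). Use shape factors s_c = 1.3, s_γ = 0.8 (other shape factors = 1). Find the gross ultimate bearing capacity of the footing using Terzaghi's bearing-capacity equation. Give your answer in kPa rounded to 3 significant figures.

With the water table at the surface the whole profile is submerged: γ' = 18.4 − 9.81 = 8.59 kN/m³, so q = γ'·D_f = 10.308 kPa; the same γ' applies in the ½γBN_γ term.
q_ult = c·N_c·s_c + q·N_q + 0.5·γ·B·N_γ·s_γ
     = 7.1 × 32.7 × 1.3 + 10.308 × 20.6 + 0.5 × 8.59 × 2.14 × 26 × 0.8
     = 301.82 + 212.34 + 191.18 = 705.34 kPa.

q_ult ≈ 705 kPa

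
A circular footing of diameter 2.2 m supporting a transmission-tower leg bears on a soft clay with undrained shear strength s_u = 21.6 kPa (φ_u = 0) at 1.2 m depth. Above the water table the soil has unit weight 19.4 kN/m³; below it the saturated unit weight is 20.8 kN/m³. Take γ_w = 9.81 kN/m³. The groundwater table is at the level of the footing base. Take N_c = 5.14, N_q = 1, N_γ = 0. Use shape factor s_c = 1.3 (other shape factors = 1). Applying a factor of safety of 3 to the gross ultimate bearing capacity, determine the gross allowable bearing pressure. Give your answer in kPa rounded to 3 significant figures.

q_all ≈ 55.9 kPa

Effective surcharge at the founding depth q = γ·D_f = 19.4 × 1.2 = 23.28 kPa.
q_ult = c·N_c·s_c + q·N_q
     = 21.6 × 5.14 × 1.3 + 23.28 × 1
     = 144.33 + 23.28 = 167.61 kPa.
q_all = q_ult / FS = 167.61 / 3 = 55.87 kPa.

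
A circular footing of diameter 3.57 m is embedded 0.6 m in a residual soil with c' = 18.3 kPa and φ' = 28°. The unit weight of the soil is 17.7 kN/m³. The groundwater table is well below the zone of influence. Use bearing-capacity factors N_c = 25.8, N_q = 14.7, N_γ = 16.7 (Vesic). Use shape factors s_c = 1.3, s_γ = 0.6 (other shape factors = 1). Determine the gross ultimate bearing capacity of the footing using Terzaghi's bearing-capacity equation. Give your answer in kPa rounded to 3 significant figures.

Effective surcharge at the founding depth q = γ·D_f = 17.7 × 0.6 = 10.62 kPa.
q_ult = c·N_c·s_c + q·N_q + 0.5·γ·B·N_γ·s_γ
     = 18.3 × 25.8 × 1.3 + 10.62 × 14.7 + 0.5 × 17.7 × 3.57 × 16.7 × 0.6
     = 613.78 + 156.11 + 316.58 = 1086.5 kPa.

q_ult ≈ 1090 kPa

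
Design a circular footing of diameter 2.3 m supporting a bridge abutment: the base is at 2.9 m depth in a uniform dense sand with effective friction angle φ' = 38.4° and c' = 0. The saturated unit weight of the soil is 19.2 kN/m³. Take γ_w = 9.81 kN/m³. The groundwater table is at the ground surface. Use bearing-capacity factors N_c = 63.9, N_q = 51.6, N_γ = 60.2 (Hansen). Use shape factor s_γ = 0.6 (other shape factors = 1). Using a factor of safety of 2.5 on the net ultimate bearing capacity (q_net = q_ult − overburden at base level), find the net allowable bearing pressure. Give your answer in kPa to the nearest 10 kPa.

With the water table at the surface the whole profile is submerged: γ' = 19.2 − 9.81 = 9.39 kN/m³, so q = γ'·D_f = 27.231 kPa; the same γ' applies in the ½γBN_γ term.
q_ult = q·N_q + 0.5·γ·B·N_γ·s_γ
     = 27.231 × 51.6 + 0.5 × 9.39 × 2.3 × 60.2 × 0.6
     = 1405.1 + 390.04 = 1795.2 kPa.
q_net = 1795.2 − 27.231 = 1767.9 kPa.
q_all(net) = 1767.9 / 2.5 = 707.17 kPa.

q_all(net) ≈ 710 kPa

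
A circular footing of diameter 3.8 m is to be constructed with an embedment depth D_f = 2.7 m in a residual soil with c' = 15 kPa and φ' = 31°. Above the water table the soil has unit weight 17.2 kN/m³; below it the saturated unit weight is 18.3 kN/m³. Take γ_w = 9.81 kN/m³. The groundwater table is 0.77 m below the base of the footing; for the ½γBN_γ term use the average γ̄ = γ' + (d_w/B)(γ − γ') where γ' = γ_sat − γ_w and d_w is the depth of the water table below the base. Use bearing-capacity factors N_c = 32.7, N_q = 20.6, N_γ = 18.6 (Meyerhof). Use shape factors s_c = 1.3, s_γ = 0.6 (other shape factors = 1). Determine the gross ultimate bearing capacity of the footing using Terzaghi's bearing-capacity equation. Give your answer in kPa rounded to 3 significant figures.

q = γ·D_f = 17.2 × 2.7 = 46.44 kPa.
γ' = 8.49 kN/m³; averaging over the depth B below the base, γ̄ = γ' + (d_w/B)(γ − γ') = 10.255 kN/m³.
c·N_c·s_c = 15 × 32.7 × 1.3 = 637.65 kPa
q·N_q = 46.44 × 20.6 = 956.66 kPa
0.5·γ·B·N_γ·s_γ = 0.5 × 10.255 × 3.8 × 18.6 × 0.6 = 217.45 kPa
q_ult = 637.65 + 956.66 + 217.45 = 1811.8 kPa.

q_ult ≈ 1810 kPa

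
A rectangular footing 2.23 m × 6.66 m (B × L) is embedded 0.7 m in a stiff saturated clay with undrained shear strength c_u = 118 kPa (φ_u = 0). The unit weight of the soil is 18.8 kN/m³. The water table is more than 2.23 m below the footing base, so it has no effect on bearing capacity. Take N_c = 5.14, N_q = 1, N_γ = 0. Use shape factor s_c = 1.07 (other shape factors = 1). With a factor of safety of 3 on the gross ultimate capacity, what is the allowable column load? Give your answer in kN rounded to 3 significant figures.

P_all ≈ 3280 kN

q = γ·D_f = 18.8 × 0.7 = 13.16 kPa.
c·N_c·s_c = 118 × 5.14 × 1.07 = 648.98 kPa
q·N_q = 13.16 × 1 = 13.16 kPa
q_ult = 648.98 + 13.16 = 662.14 kPa.
Gross allowable pressure q_all = 662.14 / 3 = 220.71 kPa.
Footing area = 14.8518 m², so allowable column load = 220.71 × 14.8518 = 3278 kN.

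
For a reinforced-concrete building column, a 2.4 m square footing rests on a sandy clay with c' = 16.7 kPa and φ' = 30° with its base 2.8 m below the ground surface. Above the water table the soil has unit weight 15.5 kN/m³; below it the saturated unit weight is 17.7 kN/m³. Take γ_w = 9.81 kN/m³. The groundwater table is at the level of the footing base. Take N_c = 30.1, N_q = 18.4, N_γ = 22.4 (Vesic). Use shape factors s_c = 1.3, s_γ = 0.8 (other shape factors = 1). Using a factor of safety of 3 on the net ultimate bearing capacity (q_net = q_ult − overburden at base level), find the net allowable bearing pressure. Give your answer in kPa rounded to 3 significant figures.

q = γ·D_f = 15.5 × 2.8 = 43.4 kPa.
For the ½γBN_γ term take γ' = 17.7 − 9.81 = 7.89 kN/m³ (soil below base is submerged).
c·N_c·s_c = 16.7 × 30.1 × 1.3 = 653.47 kPa
q·N_q = 43.4 × 18.4 = 798.56 kPa
0.5·γ·B·N_γ·s_γ = 0.5 × 7.89 × 2.4 × 22.4 × 0.8 = 169.67 kPa
q_ult = 653.47 + 798.56 + 169.67 = 1621.7 kPa.
q_net = 1621.7 − 43.4 = 1578.3 kPa.
q_all(net) = 1578.3 / 3 = 526.1 kPa.

q_all(net) ≈ 526 kPa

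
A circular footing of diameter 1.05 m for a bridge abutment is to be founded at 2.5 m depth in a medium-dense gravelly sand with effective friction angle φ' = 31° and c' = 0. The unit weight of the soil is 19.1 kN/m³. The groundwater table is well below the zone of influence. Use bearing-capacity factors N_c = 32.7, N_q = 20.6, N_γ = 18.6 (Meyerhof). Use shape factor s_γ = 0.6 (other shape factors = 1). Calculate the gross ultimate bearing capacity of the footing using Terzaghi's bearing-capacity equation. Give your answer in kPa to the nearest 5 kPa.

Effective surcharge at the founding depth q = γ·D_f = 19.1 × 2.5 = 47.75 kPa.
q_ult = q·N_q + 0.5·γ·B·N_γ·s_γ
     = 47.75 × 20.6 + 0.5 × 19.1 × 1.05 × 18.6 × 0.6
     = 983.65 + 111.91 = 1095.6 kPa.

q_ult ≈ 1095 kPa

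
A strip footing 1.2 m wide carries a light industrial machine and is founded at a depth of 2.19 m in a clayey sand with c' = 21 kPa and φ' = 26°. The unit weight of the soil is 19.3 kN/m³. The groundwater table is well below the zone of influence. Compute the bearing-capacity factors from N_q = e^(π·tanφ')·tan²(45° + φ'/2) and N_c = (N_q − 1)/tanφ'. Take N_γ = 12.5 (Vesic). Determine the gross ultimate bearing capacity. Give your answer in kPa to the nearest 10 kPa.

q_ult ≈ 1110 kPa

tan26° = 0.4877, so N_q = e^(π×0.4877)·tan²(58°) = 4.629 × 2.561 = 11.85.
N_c = (11.85 − 1)/tan26° = 22.25.
Effective surcharge at the founding depth q = γ·D_f = 19.3 × 2.19 = 42.267 kPa.
q_ult = c·N_c + q·N_q + 0.5·γ·B·N_γ
     = 21 × 22.254 + 42.267 × 11.854 + 0.5 × 19.3 × 1.2 × 12.5
     = 467.34 + 501.04 + 144.75 = 1113.1 kPa.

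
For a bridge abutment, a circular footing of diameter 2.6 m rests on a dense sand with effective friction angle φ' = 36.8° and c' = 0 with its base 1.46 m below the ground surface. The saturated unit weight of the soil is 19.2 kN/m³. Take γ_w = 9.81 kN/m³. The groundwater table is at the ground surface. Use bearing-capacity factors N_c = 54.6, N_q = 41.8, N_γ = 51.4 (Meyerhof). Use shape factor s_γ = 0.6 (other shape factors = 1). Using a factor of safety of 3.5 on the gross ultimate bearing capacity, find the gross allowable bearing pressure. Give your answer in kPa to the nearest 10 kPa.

With the water table at the surface the whole profile is submerged: γ' = 19.2 − 9.81 = 9.39 kN/m³, so q = γ'·D_f = 13.709 kPa; the same γ' applies in the ½γBN_γ term.
q_ult = q·N_q + 0.5·γ·B·N_γ·s_γ
     = 13.709 × 41.8 + 0.5 × 9.39 × 2.6 × 51.4 × 0.6
     = 573.05 + 376.46 = 949.52 kPa.
q_all = 949.52 / 3.5 = 271.29 kPa.

q_all ≈ 270 kPa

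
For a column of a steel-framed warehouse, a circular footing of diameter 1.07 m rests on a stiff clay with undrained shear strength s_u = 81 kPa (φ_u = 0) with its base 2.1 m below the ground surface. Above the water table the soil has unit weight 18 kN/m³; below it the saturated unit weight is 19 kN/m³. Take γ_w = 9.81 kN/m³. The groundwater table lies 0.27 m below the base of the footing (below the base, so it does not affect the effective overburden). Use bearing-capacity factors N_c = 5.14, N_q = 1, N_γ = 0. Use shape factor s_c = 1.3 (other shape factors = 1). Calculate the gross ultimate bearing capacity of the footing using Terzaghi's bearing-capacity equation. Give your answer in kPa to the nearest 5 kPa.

Overburden at base level: q = 18 × 2.1 = 37.8 kPa.
Cohesion term c·N_c·s_c = 81 × 5.14 × 1.3 = 541.24 kPa; surcharge term q·N_q = 37.8 × 1 = 37.8 kPa.
q_ult = 541.24 + 37.8 = 579.04 kPa.

q_ult ≈ 580 kPa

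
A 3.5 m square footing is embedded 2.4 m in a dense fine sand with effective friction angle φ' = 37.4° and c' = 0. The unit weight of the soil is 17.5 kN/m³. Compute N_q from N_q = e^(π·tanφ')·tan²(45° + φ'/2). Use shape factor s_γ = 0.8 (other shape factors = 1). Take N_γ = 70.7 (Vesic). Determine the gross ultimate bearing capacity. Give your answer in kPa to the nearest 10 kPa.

q_ult ≈ 3630 kPa

tan37.4° = 0.7646, so N_q = e^(π×0.7646)·tan²(63.7°) = 11.044 × 4.094 = 45.22.
Overburden at base level: q = 17.5 × 2.4 = 42 kPa.
Surcharge term q·N_q = 42 × 45.215 = 1899 kPa; self-weight term 0.5·γ·B·N_γ·s_γ = 0.5 × 17.5 × 3.5 × 70.7 × 0.8 = 1732.2 kPa.
q_ult = 1899 + 1732.2 = 3631.2 kPa.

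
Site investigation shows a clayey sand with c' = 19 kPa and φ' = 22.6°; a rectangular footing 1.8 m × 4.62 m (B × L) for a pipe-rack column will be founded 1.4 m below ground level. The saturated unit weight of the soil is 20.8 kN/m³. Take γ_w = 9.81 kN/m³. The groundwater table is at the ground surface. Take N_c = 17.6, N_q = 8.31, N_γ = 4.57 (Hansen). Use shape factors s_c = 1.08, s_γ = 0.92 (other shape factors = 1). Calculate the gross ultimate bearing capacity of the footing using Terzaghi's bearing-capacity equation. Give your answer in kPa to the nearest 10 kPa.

Water table at ground surface, so effective unit weight γ' = 20.8 − 9.81 = 10.99 kN/m³ is used throughout; overburden q = 10.99 × 1.4 = 15.386 kPa; the same γ' applies in the ½γBN_γ term.
Cohesion term c·N_c·s_c = 19 × 17.6 × 1.08 = 361.15 kPa; surcharge term q·N_q = 15.386 × 8.31 = 127.86 kPa; self-weight term 0.5·γ·B·N_γ·s_γ = 0.5 × 10.99 × 1.8 × 4.57 × 0.92 = 41.586 kPa.
q_ult = 361.15 + 127.86 + 41.586 = 530.6 kPa.

q_ult ≈ 530 kPa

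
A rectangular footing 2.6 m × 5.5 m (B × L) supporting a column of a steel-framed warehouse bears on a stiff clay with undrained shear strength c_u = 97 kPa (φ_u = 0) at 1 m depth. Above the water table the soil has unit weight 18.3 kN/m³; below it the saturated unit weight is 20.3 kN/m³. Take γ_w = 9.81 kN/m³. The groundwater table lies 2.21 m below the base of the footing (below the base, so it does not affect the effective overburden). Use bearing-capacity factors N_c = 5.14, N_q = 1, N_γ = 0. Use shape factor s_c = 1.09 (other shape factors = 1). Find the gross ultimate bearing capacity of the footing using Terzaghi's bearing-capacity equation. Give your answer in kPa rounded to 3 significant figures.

q_ult ≈ 562 kPa

Overburden at base level: q = 18.3 × 1 = 18.3 kPa.
Cohesion term c·N_c·s_c = 97 × 5.14 × 1.09 = 543.45 kPa; surcharge term q·N_q = 18.3 × 1 = 18.3 kPa.
q_ult = 543.45 + 18.3 = 561.75 kPa.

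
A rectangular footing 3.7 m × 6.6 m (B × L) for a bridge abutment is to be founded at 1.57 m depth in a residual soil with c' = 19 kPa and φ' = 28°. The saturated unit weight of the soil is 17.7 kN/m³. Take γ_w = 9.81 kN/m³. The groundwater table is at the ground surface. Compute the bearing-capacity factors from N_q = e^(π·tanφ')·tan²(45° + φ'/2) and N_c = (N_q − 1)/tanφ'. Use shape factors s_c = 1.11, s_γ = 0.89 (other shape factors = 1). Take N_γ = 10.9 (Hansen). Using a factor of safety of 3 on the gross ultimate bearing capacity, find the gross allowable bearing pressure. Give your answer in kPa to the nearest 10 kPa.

q_all ≈ 290 kPa

N_q = e^(π·tan28°)·tan²(59°) = 14.72; N_c = (N_q − 1)/tanφ' = 25.8.
γ' = 17.7 − 9.81 = 7.89 kN/m³ (submerged throughout). q = 7.89 × 1.57 = 12.387 kPa; the same γ' applies in the ½γBN_γ term.
c·N_c·s_c = 19 × 25.803 × 1.11 = 544.19 kPa
q·N_q = 12.387 × 14.72 = 182.34 kPa
0.5·γ·B·N_γ·s_γ = 0.5 × 7.89 × 3.7 × 10.9 × 0.89 = 141.6 kPa
q_ult = 544.19 + 182.34 + 141.6 = 868.13 kPa.
q_all = 868.13 / 3 = 289.38 kPa.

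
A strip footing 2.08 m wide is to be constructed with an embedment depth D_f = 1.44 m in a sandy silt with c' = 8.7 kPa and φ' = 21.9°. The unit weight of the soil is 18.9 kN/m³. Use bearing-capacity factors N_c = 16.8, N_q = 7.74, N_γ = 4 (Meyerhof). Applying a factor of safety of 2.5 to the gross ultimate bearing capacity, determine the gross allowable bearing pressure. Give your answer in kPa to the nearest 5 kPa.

q_all ≈ 175 kPa

q = γ·D_f = 18.9 × 1.44 = 27.216 kPa.
c·N_c = 8.7 × 16.8 = 146.16 kPa
q·N_q = 27.216 × 7.74 = 210.65 kPa
0.5·γ·B·N_γ = 0.5 × 18.9 × 2.08 × 4 = 78.624 kPa
q_ult = 146.16 + 210.65 + 78.624 = 435.44 kPa.
q_all = q_ult / FS = 435.44 / 2.5 = 174.17 kPa.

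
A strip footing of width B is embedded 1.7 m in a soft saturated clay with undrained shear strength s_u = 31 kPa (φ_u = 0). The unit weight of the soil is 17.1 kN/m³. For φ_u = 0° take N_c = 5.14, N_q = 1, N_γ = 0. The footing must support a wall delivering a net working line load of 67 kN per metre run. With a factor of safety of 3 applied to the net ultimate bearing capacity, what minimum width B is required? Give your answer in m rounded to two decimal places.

Overburden at base level: q = 17.1 × 1.7 = 29.07 kPa.
Cohesion term c·N_c = 31 × 5.14 = 159.34 kPa; surcharge term q·N_q = 29.07 × 1 = 29.07 kPa.
q_ult = 159.34 + 29.07 = 188.41 kPa.
For φ = 0 the ½γBN_γ term vanishes, so q_ult is independent of B. q_net = 188.41 − 29.07 = 159.34 kPa; q_all(net) = 159.34/3 = 53.113 kPa.
Required width B = w / q_all(net) = 67 / 53.113 = 1.261 m.

B = 1.26 m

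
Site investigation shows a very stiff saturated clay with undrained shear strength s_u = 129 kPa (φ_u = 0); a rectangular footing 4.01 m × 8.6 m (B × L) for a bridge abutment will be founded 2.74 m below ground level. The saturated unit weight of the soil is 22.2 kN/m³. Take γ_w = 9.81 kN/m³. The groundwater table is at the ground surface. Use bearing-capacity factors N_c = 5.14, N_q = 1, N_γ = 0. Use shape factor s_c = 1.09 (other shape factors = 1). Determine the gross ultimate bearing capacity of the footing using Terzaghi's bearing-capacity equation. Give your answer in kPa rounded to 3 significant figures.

Water table at ground surface, so effective unit weight γ' = 22.2 − 9.81 = 12.39 kN/m³ is used throughout; overburden q = 12.39 × 2.74 = 33.949 kPa.
Cohesion term c·N_c·s_c = 129 × 5.14 × 1.09 = 722.74 kPa; surcharge term q·N_q = 33.949 × 1 = 33.949 kPa.
q_ult = 722.74 + 33.949 = 756.68 kPa.

q_ult ≈ 757 kPa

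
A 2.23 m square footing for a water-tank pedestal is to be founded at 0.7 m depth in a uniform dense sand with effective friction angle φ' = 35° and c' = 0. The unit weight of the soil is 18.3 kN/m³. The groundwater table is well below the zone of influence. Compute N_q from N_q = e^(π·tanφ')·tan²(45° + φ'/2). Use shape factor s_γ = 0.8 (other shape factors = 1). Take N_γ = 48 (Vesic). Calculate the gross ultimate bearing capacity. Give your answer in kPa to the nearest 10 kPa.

tan35° = 0.7002, so N_q = e^(π×0.7002)·tan²(62.5°) = 9.023 × 3.69 = 33.3.
Overburden at base level: q = 18.3 × 0.7 = 12.81 kPa.
Surcharge term q·N_q = 12.81 × 33.296 = 426.52 kPa; self-weight term 0.5·γ·B·N_γ·s_γ = 0.5 × 18.3 × 2.23 × 48 × 0.8 = 783.53 kPa.
q_ult = 426.52 + 783.53 = 1210.1 kPa.

q_ult ≈ 1210 kPa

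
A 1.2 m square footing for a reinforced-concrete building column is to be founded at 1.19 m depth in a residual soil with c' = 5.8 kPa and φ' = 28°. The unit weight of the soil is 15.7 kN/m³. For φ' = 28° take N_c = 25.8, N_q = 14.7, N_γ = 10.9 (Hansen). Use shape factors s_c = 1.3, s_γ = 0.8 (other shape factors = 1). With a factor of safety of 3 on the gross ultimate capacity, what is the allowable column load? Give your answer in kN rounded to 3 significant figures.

P_all ≈ 265 kN

Effective surcharge at the founding depth q = γ·D_f = 15.7 × 1.19 = 18.683 kPa.
q_ult = c·N_c·s_c + q·N_q + 0.5·γ·B·N_γ·s_γ
     = 5.8 × 25.8 × 1.3 + 18.683 × 14.7 + 0.5 × 15.7 × 1.2 × 10.9 × 0.8
     = 194.53 + 274.64 + 82.142 = 551.31 kPa.
Gross allowable pressure q_all = 551.31 / 3 = 183.77 kPa.
Footing area = 1.44 m², so allowable column load = 183.77 × 1.44 = 264.63 kN.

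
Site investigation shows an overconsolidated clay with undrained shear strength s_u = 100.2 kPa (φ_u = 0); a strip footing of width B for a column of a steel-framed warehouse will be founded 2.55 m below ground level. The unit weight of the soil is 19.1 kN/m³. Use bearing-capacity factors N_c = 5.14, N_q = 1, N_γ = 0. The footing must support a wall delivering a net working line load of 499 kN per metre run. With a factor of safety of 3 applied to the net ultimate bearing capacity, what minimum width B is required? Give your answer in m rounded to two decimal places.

B = 2.91 m

q = γ·D_f = 19.1 × 2.55 = 48.705 kPa.
c·N_c = 100.2 × 5.14 = 515.03 kPa
q·N_q = 48.705 × 1 = 48.705 kPa
q_ult = 515.03 + 48.705 = 563.73 kPa.
For φ = 0 the ½γBN_γ term vanishes, so q_ult is independent of B. q_net = 563.73 − 48.705 = 515.03 kPa; q_all(net) = 515.03/3 = 171.68 kPa.
Required width B = w / q_all(net) = 499 / 171.68 = 2.907 m.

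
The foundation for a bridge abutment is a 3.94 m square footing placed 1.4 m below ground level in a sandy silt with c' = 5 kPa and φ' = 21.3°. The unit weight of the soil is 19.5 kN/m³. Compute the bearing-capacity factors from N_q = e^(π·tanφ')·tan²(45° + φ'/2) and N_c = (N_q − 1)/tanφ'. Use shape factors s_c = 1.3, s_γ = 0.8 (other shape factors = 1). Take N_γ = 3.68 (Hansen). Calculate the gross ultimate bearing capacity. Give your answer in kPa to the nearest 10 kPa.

q_ult ≈ 420 kPa

tan21.3° = 0.3899, so N_q = e^(π×0.3899)·tan²(55.65°) = 3.404 × 2.141 = 7.29.
N_c = (7.29 − 1)/tan21.3° = 16.13.
q = γ·D_f = 19.5 × 1.4 = 27.3 kPa.
c·N_c·s_c = 5 × 16.126 × 1.3 = 104.82 kPa
q·N_q = 27.3 × 7.2871 = 198.94 kPa
0.5·γ·B·N_γ·s_γ = 0.5 × 19.5 × 3.94 × 3.68 × 0.8 = 113.09 kPa
q_ult = 104.82 + 198.94 + 113.09 = 416.85 kPa.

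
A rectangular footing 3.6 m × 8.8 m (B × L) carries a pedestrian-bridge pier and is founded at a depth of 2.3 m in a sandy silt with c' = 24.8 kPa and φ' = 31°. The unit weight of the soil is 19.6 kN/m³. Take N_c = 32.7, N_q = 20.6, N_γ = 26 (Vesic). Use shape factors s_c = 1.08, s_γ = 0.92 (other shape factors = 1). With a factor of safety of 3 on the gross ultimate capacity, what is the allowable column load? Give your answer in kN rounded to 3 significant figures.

P_all ≈ 28000 kN

Overburden at base level: q = 19.6 × 2.3 = 45.08 kPa.
Cohesion term c·N_c·s_c = 24.8 × 32.7 × 1.08 = 875.84 kPa; surcharge term q·N_q = 45.08 × 20.6 = 928.65 kPa; self-weight term 0.5·γ·B·N_γ·s_γ = 0.5 × 19.6 × 3.6 × 26 × 0.92 = 843.9 kPa.
q_ult = 875.84 + 928.65 + 843.9 = 2648.4 kPa.
Gross allowable pressure q_all = 2648.4 / 3 = 882.79 kPa.
Footing area = 31.68 m², so allowable column load = 882.79 × 31.68 = 27967 kN.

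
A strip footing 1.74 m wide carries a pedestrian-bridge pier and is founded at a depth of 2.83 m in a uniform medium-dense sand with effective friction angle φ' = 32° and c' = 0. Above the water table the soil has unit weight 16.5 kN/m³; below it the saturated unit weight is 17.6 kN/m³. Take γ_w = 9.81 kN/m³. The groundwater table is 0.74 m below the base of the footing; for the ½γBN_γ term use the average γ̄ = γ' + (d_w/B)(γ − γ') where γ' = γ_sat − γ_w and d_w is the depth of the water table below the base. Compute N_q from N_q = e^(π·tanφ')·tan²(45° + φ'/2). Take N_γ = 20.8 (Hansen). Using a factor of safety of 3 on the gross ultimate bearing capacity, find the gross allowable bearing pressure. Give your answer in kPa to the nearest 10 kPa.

q_all ≈ 430 kPa

N_q = e^(π·tan32°)·tan²(61°) = 23.18.
q = γ·D_f = 16.5 × 2.83 = 46.695 kPa.
γ' = 7.79 kN/m³; averaging over the depth B below the base, γ̄ = γ' + (d_w/B)(γ − γ') = 11.494 kN/m³.
q·N_q = 46.695 × 23.177 = 1082.2 kPa
0.5·γ·B·N_γ = 0.5 × 11.494 × 1.74 × 20.8 = 208 kPa
q_ult = 1082.2 + 208 = 1290.2 kPa.
q_all = 1290.2 / 3 = 430.08 kPa.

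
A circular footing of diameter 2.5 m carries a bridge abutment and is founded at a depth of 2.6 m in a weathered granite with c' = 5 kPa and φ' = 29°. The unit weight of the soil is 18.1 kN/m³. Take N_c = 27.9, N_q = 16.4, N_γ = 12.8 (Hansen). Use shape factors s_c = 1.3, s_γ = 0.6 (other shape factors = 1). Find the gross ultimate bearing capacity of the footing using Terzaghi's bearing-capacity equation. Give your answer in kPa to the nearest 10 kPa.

Effective surcharge at the founding depth q = γ·D_f = 18.1 × 2.6 = 47.06 kPa.
q_ult = c·N_c·s_c + q·N_q + 0.5·γ·B·N_γ·s_γ
     = 5 × 27.9 × 1.3 + 47.06 × 16.4 + 0.5 × 18.1 × 2.5 × 12.8 × 0.6
     = 181.35 + 771.78 + 173.76 = 1126.9 kPa.

q_ult ≈ 1130 kPa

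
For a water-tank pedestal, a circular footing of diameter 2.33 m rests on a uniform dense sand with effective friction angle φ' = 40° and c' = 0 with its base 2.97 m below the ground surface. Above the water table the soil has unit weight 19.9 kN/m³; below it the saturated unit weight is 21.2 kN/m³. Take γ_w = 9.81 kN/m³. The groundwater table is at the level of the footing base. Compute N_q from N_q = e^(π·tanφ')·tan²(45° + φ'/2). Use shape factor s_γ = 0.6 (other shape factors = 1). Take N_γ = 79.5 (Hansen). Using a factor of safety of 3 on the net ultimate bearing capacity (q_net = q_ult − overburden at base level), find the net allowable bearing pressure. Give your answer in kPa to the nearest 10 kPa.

N_q = e^(π·tan40°)·tan²(65°) = 64.2.
Overburden at base level: q = 19.9 × 2.97 = 59.103 kPa.
Below the base the soil is submerged, so the ½γBN_γ term uses γ' = 21.2 − 9.81 = 11.39 kN/m³.
Surcharge term q·N_q = 59.103 × 64.195 = 3794.1 kPa; self-weight term 0.5·γ·B·N_γ·s_γ = 0.5 × 11.39 × 2.33 × 79.5 × 0.6 = 632.95 kPa.
q_ult = 3794.1 + 632.95 = 4427.1 kPa.
q_net = 4427.1 − 59.103 = 4368 kPa.
q_all(net) = 4368 / 3 = 1456 kPa.

q_all(net) ≈ 1460 kPa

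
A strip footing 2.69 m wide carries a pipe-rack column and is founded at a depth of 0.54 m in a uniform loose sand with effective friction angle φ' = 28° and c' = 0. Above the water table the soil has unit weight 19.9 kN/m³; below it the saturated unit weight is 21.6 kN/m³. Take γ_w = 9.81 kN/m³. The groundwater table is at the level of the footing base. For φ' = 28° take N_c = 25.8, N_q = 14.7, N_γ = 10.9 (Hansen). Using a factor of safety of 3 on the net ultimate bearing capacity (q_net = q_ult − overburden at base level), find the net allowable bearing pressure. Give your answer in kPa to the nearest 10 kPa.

Effective surcharge at the founding depth q = γ·D_f = 19.9 × 0.54 = 10.746 kPa.
The water table coincides with the base, so in the self-weight term γ → γ' = 11.79 kN/m³.
q_ult = q·N_q + 0.5·γ·B·N_γ
     = 10.746 × 14.7 + 0.5 × 11.79 × 2.69 × 10.9
     = 157.97 + 172.85 = 330.81 kPa.
q_net = 330.81 − 10.746 = 320.07 kPa.
q_all(net) = 320.07 / 3 = 106.69 kPa.

q_all(net) ≈ 110 kPa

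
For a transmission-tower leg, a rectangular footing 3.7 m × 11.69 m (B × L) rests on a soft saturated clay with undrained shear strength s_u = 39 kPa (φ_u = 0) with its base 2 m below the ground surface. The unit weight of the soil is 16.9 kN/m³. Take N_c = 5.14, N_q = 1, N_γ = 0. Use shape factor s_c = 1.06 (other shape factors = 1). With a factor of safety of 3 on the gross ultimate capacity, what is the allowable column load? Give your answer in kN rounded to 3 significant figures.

P_all ≈ 3550 kN

Effective surcharge at the founding depth q = γ·D_f = 16.9 × 2 = 33.8 kPa.
q_ult = c·N_c·s_c + q·N_q
     = 39 × 5.14 × 1.06 + 33.8 × 1
     = 212.49 + 33.8 = 246.29 kPa.
Gross allowable pressure q_all = 246.29 / 3 = 82.096 kPa.
Footing area = 43.253 m², so allowable column load = 82.096 × 43.253 = 3550.9 kN.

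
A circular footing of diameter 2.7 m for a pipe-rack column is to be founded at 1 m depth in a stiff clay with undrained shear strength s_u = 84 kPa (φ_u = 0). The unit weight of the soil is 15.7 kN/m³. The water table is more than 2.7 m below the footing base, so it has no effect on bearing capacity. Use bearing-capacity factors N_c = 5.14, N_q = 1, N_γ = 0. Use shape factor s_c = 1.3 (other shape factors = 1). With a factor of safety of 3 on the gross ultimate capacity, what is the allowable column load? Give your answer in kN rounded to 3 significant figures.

P_all ≈ 1100 kN

Overburden at base level: q = 15.7 × 1 = 15.7 kPa.
Cohesion term c·N_c·s_c = 84 × 5.14 × 1.3 = 561.29 kPa; surcharge term q·N_q = 15.7 × 1 = 15.7 kPa.
q_ult = 561.29 + 15.7 = 576.99 kPa.
Gross allowable pressure q_all = 576.99 / 3 = 192.33 kPa.
Footing area = 5.7256 m², so allowable column load = 192.33 × 5.7256 = 1101.2 kN.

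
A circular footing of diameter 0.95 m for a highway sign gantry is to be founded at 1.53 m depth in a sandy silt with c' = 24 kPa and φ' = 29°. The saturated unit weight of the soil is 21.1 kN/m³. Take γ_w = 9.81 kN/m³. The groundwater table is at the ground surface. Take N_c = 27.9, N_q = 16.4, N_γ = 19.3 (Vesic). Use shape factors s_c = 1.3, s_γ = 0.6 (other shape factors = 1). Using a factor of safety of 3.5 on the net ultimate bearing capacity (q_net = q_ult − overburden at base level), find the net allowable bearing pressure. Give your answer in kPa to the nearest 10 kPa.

q_all(net) ≈ 340 kPa

With the water table at the surface the whole profile is submerged: γ' = 21.1 − 9.81 = 11.29 kN/m³, so q = γ'·D_f = 17.274 kPa; the same γ' applies in the ½γBN_γ term.
q_ult = c·N_c·s_c + q·N_q + 0.5·γ·B·N_γ·s_γ
     = 24 × 27.9 × 1.3 + 17.274 × 16.4 + 0.5 × 11.29 × 0.95 × 19.3 × 0.6
     = 870.48 + 283.29 + 62.101 = 1215.9 kPa.
q_net = 1215.9 − 17.274 = 1198.6 kPa.
q_all(net) = 1198.6 / 3.5 = 342.46 kPa.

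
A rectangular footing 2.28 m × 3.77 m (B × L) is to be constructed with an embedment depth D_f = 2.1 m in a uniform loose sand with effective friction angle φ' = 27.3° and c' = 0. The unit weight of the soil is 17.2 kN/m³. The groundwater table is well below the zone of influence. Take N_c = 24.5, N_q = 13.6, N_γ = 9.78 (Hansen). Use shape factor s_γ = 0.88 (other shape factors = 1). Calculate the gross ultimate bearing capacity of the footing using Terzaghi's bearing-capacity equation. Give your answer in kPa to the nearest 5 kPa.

q_ult ≈ 660 kPa

Overburden at base level: q = 17.2 × 2.1 = 36.12 kPa.
Surcharge term q·N_q = 36.12 × 13.6 = 491.23 kPa; self-weight term 0.5·γ·B·N_γ·s_γ = 0.5 × 17.2 × 2.28 × 9.78 × 0.88 = 168.75 kPa.
q_ult = 491.23 + 168.75 = 659.99 kPa.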